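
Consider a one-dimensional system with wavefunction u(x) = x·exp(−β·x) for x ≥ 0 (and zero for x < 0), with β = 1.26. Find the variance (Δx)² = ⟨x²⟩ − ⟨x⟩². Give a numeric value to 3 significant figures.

Compute ⟨x⟩ and ⟨x²⟩ separately, then (Δx)² = ⟨x²⟩ − ⟨x⟩².
Every integrand reduces to terms xʲ·e^(−2βx) on [0, ∞); use ∫₀^∞ xʲ·e^(−2βx) dx = j!/(2β)^(j+1).
Normalization: ∫|u|² dx = 0.12498.
⟨x⟩ = 1.1905 and ⟨x²⟩ = 1.8896.
(Δx)² = 1.8896 − (1.1905)² = 0.47241.

0.472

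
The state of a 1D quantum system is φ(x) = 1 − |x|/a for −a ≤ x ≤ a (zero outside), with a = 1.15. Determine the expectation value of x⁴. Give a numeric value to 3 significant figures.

0.0500

⟨x⁴⟩ = ∫ x⁴·|φ|² dx / ∫|φ|² dx (integrals over the domain).
φ is even, so ∫ over [−a, a] = 2∫₀ᵃ with φ = 1 − x/a there: ∫₀ᵃ (1 − x/a)² dx = a/3, ∫₀ᵃ x²(1 − x/a)² dx = a³/30, ∫₀ᵃ x⁴(1 − x/a)² dx = a⁵/105.
State is unnormalized: ∫|φ|² dx = 0.76667, and ∫φ*·x⁴·φ dx = 0.038312, so ⟨x⁴⟩ = 0.038312 / 0.76667.
⟨x⁴⟩ = 0.049972.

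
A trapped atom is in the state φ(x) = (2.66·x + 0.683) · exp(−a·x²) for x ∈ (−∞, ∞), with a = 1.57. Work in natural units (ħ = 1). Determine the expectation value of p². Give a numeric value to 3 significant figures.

3.79

p² φ = −ħ² d²φ/dx²; ⟨p²⟩ = −ħ² ∫ φ*·φ'' dx / ∫|φ|² dx.
Expand each integrand as polynomial × e^(−2ax²) and use ∫x^(2j)·e^(−2ax²) dx = (2j−1)!!/(4a)^j · √(π/(2a)), odd powers → 0; here √(π/(2a)) = 1.0003. Differentiate with the product rule, d/dx e^(−ax²) = −2ax·e^(−ax²).
State is unnormalized: ∫|φ|² dx = 1.5936, and ∫φ*·(−ħ² φ'') dx = 6.0406, so ⟨p²⟩ = 6.0406 / 1.5936.
⟨p²⟩ = 3.7906.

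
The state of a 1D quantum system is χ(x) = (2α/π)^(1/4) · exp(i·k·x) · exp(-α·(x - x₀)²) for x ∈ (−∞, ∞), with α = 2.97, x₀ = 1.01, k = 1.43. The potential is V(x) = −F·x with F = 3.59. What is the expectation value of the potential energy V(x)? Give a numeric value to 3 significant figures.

⟨V⟩ = ∫ V(x)·|χ|² dx.
Gaussian moments (u = x − x₀): ∫u^(2j)·e^(−2αu²) du = (2j−1)!!/(4α)^j · √(π/(2α)), odd powers integrate to 0; here √(π/(2α)) = 0.72725.
⟨V⟩ = -3.6259.

-3.63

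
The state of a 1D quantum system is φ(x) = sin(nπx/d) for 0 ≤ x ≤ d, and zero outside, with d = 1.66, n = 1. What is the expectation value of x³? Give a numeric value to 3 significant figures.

0.796

⟨x³⟩ = ∫ x³·|φ|² dx / ∫|φ|² dx (integrals over the domain).
With sin²θ = (1 − cos2θ)/2 on 0 ≤ x ≤ d: ∫sin²(nπx/d) dx = d/2, ∫x·sin²(nπx/d) dx = d²/4, ∫x²·sin²(nπx/d) dx = d³·(1/6 − 1/(4n²π²)); higher powers xᵏ the same way, integrating xᵏ·cos(2nπx/d) by parts.
State is unnormalized: ∫|φ|² dx = 0.83000, and ∫φ*·x³·φ dx = 0.66065, so ⟨x³⟩ = 0.66065 / 0.83000.
⟨x³⟩ = 0.79597.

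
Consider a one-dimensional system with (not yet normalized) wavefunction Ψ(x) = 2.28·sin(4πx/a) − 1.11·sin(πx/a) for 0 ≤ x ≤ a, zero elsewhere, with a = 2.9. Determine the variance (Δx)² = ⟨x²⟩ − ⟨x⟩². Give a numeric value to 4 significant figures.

0.5966

Compute ⟨x⟩ and ⟨x²⟩ separately, then (Δx)² = ⟨x²⟩ − ⟨x⟩².
On 0 ≤ x ≤ a (j ≠ l): ∫sin²(jπx/a) dx = a/2, ∫sin(jπx/a)·sin(lπx/a) dx = 0; diagonal moments ∫x·sin²(jπx/a) dx = a²/4, ∫x²·sin²(jπx/a) dx = a³·(1/6 − 1/(4j²π²)); cross terms ∫x·sin(jπx/a)·sin(lπx/a) dx = 0 for j + l even and −4jla²/(π²(j² − l²)²) for j + l odd, ∫x²·sin(jπx/a)·sin(lπx/a) dx = (−1)^(j+l)·4jla³/(π²(j² − l²)²); higher powers the same way via product-to-sum and parts.
Normalization: ∫|Ψ|² dx = 9.3242.
⟨x⟩ = 1.4829 and ⟨x²⟩ = 2.7956.
(Δx)² = 2.7956 − (1.4829)² = 0.59659.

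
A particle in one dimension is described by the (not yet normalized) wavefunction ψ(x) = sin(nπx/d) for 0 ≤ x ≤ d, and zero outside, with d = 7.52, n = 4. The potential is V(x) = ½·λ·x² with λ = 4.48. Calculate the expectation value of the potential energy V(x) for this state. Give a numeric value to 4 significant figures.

41.82

⟨V⟩ = ∫ V(x)·|ψ|² dx / ∫|ψ|² dx.
With sin²θ = (1 − cos2θ)/2 on 0 ≤ x ≤ d: ∫sin²(nπx/d) dx = d/2, ∫x·sin²(nπx/d) dx = d²/4, ∫x²·sin²(nπx/d) dx = d³·(1/6 − 1/(4n²π²)); higher powers xᵏ the same way, integrating xᵏ·cos(2nπx/d) by parts.
State is unnormalized: ∫|ψ|² dx = 3.7600, and ∫ψ*·V(x)·ψ dx = 157.26, so ⟨V⟩ = 157.26 / 3.7600.
⟨V⟩ = 41.823.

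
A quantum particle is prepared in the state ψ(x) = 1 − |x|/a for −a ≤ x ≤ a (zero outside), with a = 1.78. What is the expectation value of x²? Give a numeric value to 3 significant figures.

⟨x²⟩ = ∫ x²·|ψ|² dx / ∫|ψ|² dx (integrals over the domain).
ψ is even, so ∫ over [−a, a] = 2∫₀ᵃ with ψ = 1 − x/a there: ∫₀ᵃ (1 − x/a)² dx = a/3, ∫₀ᵃ x²(1 − x/a)² dx = a³/30, ∫₀ᵃ x⁴(1 − x/a)² dx = a⁵/105.
State is unnormalized: ∫|ψ|² dx = 1.1867, and ∫ψ*·x²·ψ dx = 0.37598, so ⟨x²⟩ = 0.37598 / 1.1867.
⟨x²⟩ = 0.31684.

0.317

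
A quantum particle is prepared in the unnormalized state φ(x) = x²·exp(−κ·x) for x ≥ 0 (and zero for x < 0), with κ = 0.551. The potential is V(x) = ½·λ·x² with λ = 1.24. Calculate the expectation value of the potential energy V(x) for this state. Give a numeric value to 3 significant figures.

15.3

⟨V⟩ = ∫ V(x)·|φ|² dx / ∫|φ|² dx.
Every integrand reduces to terms xʲ·e^(−2κx) on [0, ∞); use ∫₀^∞ xʲ·e^(−2κx) dx = j!/(2κ)^(j+1).
State is unnormalized: ∫|φ|² dx = 14.767, and ∫φ*·V(x)·φ dx = 226.18, so ⟨V⟩ = 226.18 / 14.767.
⟨V⟩ = 15.316.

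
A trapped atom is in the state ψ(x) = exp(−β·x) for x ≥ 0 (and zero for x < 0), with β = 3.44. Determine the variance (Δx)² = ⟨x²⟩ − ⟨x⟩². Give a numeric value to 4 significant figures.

0.02113

Compute ⟨x⟩ and ⟨x²⟩ separately, then (Δx)² = ⟨x²⟩ − ⟨x⟩².
Every integrand reduces to terms xʲ·e^(−2βx) on [0, ∞); use ∫₀^∞ xʲ·e^(−2βx) dx = j!/(2β)^(j+1).
Normalization: ∫|ψ|² dx = 0.14535.
⟨x⟩ = 0.14535 and ⟨x²⟩ = 0.042253.
(Δx)² = 0.042253 − (0.14535)² = 0.021126.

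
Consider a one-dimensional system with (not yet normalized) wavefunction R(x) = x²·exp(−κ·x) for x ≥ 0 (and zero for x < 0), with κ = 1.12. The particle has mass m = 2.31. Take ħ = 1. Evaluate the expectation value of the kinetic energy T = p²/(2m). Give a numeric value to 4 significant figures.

0.09051

T = −(ħ²/2m) d²/dx², so ⟨T⟩ = −(ħ²/2m) ∫ R*·R'' dx / ∫|R|² dx; with m = 2.31.
Differentiate x²·exp(−κ·x) with the product rule; every integrand then reduces to terms xʲ·e^(−2κx) on [0, ∞), with ∫₀^∞ xʲ·e^(−2κx) dx = j!/(2κ)^(j+1).
State is unnormalized: ∫|R|² dx = 0.42557, and ∫R*·(−ħ²/2m · R'') dx = 0.038516, so ⟨T⟩ = 0.038516 / 0.42557.
⟨T⟩ = 0.090505.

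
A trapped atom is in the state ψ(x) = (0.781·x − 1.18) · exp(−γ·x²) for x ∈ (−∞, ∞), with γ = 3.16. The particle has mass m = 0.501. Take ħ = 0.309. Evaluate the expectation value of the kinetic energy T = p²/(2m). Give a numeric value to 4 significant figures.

T = −(ħ²/2m) d²/dx², so ⟨T⟩ = −(ħ²/2m) ∫ ψ*·ψ'' dx / ∫|ψ|² dx; with m = 0.501.
Expand each integrand as polynomial × e^(−2γx²) and use ∫x^(2j)·e^(−2γx²) dx = (2j−1)!!/(4γ)^j · √(π/(2γ)), odd powers → 0; here √(π/(2γ)) = 0.70504. Differentiate with the product rule, d/dx e^(−γx²) = −2γx·e^(−γx²).
State is unnormalized: ∫|ψ|² dx = 1.0157, and ∫ψ*·(−ħ²/2m · ψ'') dx = 0.32634, so ⟨T⟩ = 0.32634 / 1.0157.
⟨T⟩ = 0.32129.

0.3213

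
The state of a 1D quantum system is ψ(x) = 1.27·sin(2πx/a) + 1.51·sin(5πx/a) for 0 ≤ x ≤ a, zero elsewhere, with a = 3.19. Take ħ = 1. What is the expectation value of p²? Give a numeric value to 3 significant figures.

p² ψ = −ħ² d²ψ/dx²; ⟨p²⟩ = −ħ² ∫ ψ*·ψ'' dx / ∫|ψ|² dx.
d²/dx² sin(jπx/a) = −(jπ/a)²·sin(jπx/a); on 0 ≤ x ≤ a, ∫sin²(jπx/a) dx = a/2 and ∫sin(jπx/a)·sin(lπx/a) dx = 0 for j ≠ l, so only diagonal terms survive in ∫|ψ|² and ∫ψ·ψ″; ∫ψ·ψ′ dx = [ψ²/2] between the walls = 0.
State is unnormalized: ∫|ψ|² dx = 6.2093, and ∫ψ*·(−ħ² ψ'') dx = 98.161, so ⟨p²⟩ = 98.161 / 6.2093.
⟨p²⟩ = 15.809.

15.8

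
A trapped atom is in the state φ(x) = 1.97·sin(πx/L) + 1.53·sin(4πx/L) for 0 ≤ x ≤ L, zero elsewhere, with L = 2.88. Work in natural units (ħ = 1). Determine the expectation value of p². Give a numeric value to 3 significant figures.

7.91

p² φ = −ħ² d²φ/dx²; ⟨p²⟩ = −ħ² ∫ φ*·φ'' dx / ∫|φ|² dx.
d²/dx² sin(jπx/L) = −(jπ/L)²·sin(jπx/L); on 0 ≤ x ≤ L, ∫sin²(jπx/L) dx = L/2 and ∫sin(jπx/L)·sin(lπx/L) dx = 0 for j ≠ l, so only diagonal terms survive in ∫|φ|² and ∫φ·φ″; ∫φ·φ′ dx = [φ²/2] between the walls = 0.
State is unnormalized: ∫|φ|² dx = 8.9594, and ∫φ*·(−ħ² φ'') dx = 70.827, so ⟨p²⟩ = 70.827 / 8.9594.
⟨p²⟩ = 7.9053.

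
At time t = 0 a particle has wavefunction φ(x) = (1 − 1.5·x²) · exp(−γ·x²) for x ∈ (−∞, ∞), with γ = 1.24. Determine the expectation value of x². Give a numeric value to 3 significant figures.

0.168

⟨x²⟩ = ∫ x²·|φ|² dx / ∫|φ|² dx (integrals over the domain).
Expand each integrand as polynomial × e^(−2γx²) and use ∫x^(2j)·e^(−2γx²) dx = (2j−1)!!/(4γ)^j · √(π/(2γ)), odd powers → 0; here √(π/(2γ)) = 1.1255.
State is unnormalized: ∫|φ|² dx = 0.75357, and ∫φ*·x²·φ dx = 0.12647, so ⟨x²⟩ = 0.12647 / 0.75357.
⟨x²⟩ = 0.16783.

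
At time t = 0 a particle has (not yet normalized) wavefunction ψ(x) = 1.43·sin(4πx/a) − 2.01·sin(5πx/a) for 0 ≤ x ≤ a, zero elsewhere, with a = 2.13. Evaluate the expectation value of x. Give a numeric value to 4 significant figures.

1.468

⟨x⟩ = ∫ x·|ψ|² dx / ∫|ψ|² dx (integrals over the domain).
On 0 ≤ x ≤ a (j ≠ l): ∫sin²(jπx/a) dx = a/2, ∫sin(jπx/a)·sin(lπx/a) dx = 0; diagonal moments ∫x·sin²(jπx/a) dx = a²/4, ∫x²·sin²(jπx/a) dx = a³·(1/6 − 1/(4j²π²)); cross terms ∫x·sin(jπx/a)·sin(lπx/a) dx = 0 for j + l even and −4jla²/(π²(j² − l²)²) for j + l odd, ∫x²·sin(jπx/a)·sin(lπx/a) dx = (−1)^(j+l)·4jla³/(π²(j² − l²)²); higher powers the same way via product-to-sum and parts.
State is unnormalized: ∫|ψ|² dx = 6.4805, and ∫ψ*·x·ψ dx = 9.5117, so ⟨x⟩ = 9.5117 / 6.4805.
⟨x⟩ = 1.4677.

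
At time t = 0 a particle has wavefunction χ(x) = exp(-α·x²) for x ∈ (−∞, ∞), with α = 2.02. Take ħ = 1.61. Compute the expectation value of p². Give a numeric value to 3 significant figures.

5.24

p² χ = −ħ² d²χ/dx²; ⟨p²⟩ = −ħ² ∫ χ*·χ'' dx / ∫|χ|² dx.
Gaussian moments: ∫x^(2j)·e^(−2αx²) dx = (2j−1)!!/(4α)^j · √(π/(2α)), odd powers integrate to 0; here √(π/(2α)) = 0.88183. Derivatives: d/dx e^(−αx²) = −2αx·e^(−αx²), d²/dx² e^(−αx²) = (4α²x² − 2α)·e^(−αx²).
State is unnormalized: ∫|χ|² dx = 0.88183, and ∫χ*·(−ħ² χ'') dx = 4.6173, so ⟨p²⟩ = 4.6173 / 0.88183.
⟨p²⟩ = 5.2360.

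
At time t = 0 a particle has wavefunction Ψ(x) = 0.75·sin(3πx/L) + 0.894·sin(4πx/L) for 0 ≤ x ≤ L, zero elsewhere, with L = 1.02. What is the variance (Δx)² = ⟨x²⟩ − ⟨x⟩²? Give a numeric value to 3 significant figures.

Compute ⟨x⟩ and ⟨x²⟩ separately, then (Δx)² = ⟨x²⟩ − ⟨x⟩².
On 0 ≤ x ≤ L (j ≠ l): ∫sin²(jπx/L) dx = L/2, ∫sin(jπx/L)·sin(lπx/L) dx = 0; diagonal moments ∫x·sin²(jπx/L) dx = L²/4, ∫x²·sin²(jπx/L) dx = L³·(1/6 − 1/(4j²π²)); cross terms ∫x·sin(jπx/L)·sin(lπx/L) dx = 0 for j + l even and −4jlL²/(π²(j² − l²)²) for j + l odd, ∫x²·sin(jπx/L)·sin(lπx/L) dx = (−1)^(j+l)·4jlL³/(π²(j² − l²)²); higher powers the same way via product-to-sum and parts.
Normalization: ∫|Ψ|² dx = 0.69449.
⟨x⟩ = 0.31061 and ⟨x²⟩ = 0.13907.
(Δx)² = 0.13907 − (0.31061)² = 0.042590.

0.0426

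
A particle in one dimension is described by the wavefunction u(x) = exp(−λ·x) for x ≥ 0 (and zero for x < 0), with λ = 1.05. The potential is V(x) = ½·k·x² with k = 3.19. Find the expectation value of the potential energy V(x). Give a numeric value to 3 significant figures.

0.723

⟨V⟩ = ∫ V(x)·|u|² dx / ∫|u|² dx.
Every integrand reduces to terms xʲ·e^(−2λx) on [0, ∞); use ∫₀^∞ xʲ·e^(−2λx) dx = j!/(2λ)^(j+1).
State is unnormalized: ∫|u|² dx = 0.47619, and ∫u*·V(x)·u dx = 0.34446, so ⟨V⟩ = 0.34446 / 0.47619.
⟨V⟩ = 0.72336.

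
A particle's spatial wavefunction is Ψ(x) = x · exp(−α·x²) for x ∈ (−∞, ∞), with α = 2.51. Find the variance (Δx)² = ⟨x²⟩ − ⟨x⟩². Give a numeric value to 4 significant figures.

0.2988

Compute ⟨x⟩ and ⟨x²⟩ separately, then (Δx)² = ⟨x²⟩ − ⟨x⟩².
Expand each integrand as polynomial × e^(−2αx²) and use ∫x^(2j)·e^(−2αx²) dx = (2j−1)!!/(4α)^j · √(π/(2α)), odd powers → 0; here √(π/(2α)) = 0.79108.
Normalization: ∫|Ψ|² dx = 0.078793.
⟨x⟩ = 0.0000 and ⟨x²⟩ = 0.29880.
(Δx)² = 0.29880 − (0.0000)² = 0.29880.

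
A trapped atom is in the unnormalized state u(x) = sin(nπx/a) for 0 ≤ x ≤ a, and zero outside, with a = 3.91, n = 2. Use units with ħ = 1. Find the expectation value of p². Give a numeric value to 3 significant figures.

2.58

p² u = −ħ² d²u/dx²; ⟨p²⟩ = −ħ² ∫ u*·u'' dx / ∫|u|² dx.
d/dx sin(nπx/a) = (nπ/a)·cos(nπx/a) and d²/dx² sin(nπx/a) = −(nπ/a)²·sin(nπx/a); on 0 ≤ x ≤ a, ∫sin²(nπx/a) dx = a/2 and ∫sin(nπx/a)·cos(nπx/a) dx = 0.
State is unnormalized: ∫|u|² dx = 1.9550, and ∫u*·(−ħ² u'') dx = 5.0484, so ⟨p²⟩ = 5.0484 / 1.9550.
⟨p²⟩ = 2.5823.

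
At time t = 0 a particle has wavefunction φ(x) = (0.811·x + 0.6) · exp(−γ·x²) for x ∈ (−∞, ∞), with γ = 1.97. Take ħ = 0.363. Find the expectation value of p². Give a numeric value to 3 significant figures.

p² φ = −ħ² d²φ/dx²; ⟨p²⟩ = −ħ² ∫ φ*·φ'' dx / ∫|φ|² dx.
Expand each integrand as polynomial × e^(−2γx²) and use ∫x^(2j)·e^(−2γx²) dx = (2j−1)!!/(4γ)^j · √(π/(2γ)), odd powers → 0; here √(π/(2γ)) = 0.89295. Differentiate with the product rule, d/dx e^(−γx²) = −2γx·e^(−γx²).
State is unnormalized: ∫|φ|² dx = 0.39599, and ∫φ*·(−ħ² φ'') dx = 0.14149, so ⟨p²⟩ = 0.14149 / 0.39599.
⟨p²⟩ = 0.35730.

0.357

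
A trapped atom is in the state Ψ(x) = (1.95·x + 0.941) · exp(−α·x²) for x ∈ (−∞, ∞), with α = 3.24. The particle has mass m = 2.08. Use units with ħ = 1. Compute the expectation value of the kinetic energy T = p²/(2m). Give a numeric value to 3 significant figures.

1.17

T = −(ħ²/2m) d²/dx², so ⟨T⟩ = −(ħ²/2m) ∫ Ψ*·Ψ'' dx / ∫|Ψ|² dx; with m = 2.08.
Expand each integrand as polynomial × e^(−2αx²) and use ∫x^(2j)·e^(−2αx²) dx = (2j−1)!!/(4α)^j · √(π/(2α)), odd powers → 0; here √(π/(2α)) = 0.69629. Differentiate with the product rule, d/dx e^(−αx²) = −2αx·e^(−αx²).
State is unnormalized: ∫|Ψ|² dx = 0.82084, and ∫Ψ*·(−ħ²/2m · Ψ'') dx = 0.95753, so ⟨T⟩ = 0.95753 / 0.82084.
⟨T⟩ = 1.1665.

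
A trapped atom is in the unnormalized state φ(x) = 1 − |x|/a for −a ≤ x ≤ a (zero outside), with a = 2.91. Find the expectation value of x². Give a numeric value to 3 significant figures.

⟨x²⟩ = ∫ x²·|φ|² dx / ∫|φ|² dx (integrals over the domain).
φ is even, so ∫ over [−a, a] = 2∫₀ᵃ with φ = 1 − x/a there: ∫₀ᵃ (1 − x/a)² dx = a/3, ∫₀ᵃ x²(1 − x/a)² dx = a³/30, ∫₀ᵃ x⁴(1 − x/a)² dx = a⁵/105.
State is unnormalized: ∫|φ|² dx = 1.9400, and ∫φ*·x²·φ dx = 1.6428, so ⟨x²⟩ = 1.6428 / 1.9400.
⟨x²⟩ = 0.84681.

0.847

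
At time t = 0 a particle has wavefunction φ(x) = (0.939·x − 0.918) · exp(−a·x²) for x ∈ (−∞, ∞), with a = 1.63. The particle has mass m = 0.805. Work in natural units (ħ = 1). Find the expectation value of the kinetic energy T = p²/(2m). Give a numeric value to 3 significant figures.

1.29

T = −(ħ²/2m) d²/dx², so ⟨T⟩ = −(ħ²/2m) ∫ φ*·φ'' dx / ∫|φ|² dx; with m = 0.805.
Expand each integrand as polynomial × e^(−2ax²) and use ∫x^(2j)·e^(−2ax²) dx = (2j−1)!!/(4a)^j · √(π/(2a)), odd powers → 0; here √(π/(2a)) = 0.98167. Differentiate with the product rule, d/dx e^(−ax²) = −2ax·e^(−ax²).
State is unnormalized: ∫|φ|² dx = 0.96003, and ∫φ*·(−ħ²/2m · φ'') dx = 1.2408, so ⟨T⟩ = 1.2408 / 0.96003.
⟨T⟩ = 1.2924.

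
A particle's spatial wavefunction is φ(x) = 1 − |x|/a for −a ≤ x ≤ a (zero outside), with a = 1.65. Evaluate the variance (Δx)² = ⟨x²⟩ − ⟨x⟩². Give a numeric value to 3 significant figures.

Compute ⟨x⟩ and ⟨x²⟩ separately, then (Δx)² = ⟨x²⟩ − ⟨x⟩².
φ is even, so ∫ over [−a, a] = 2∫₀ᵃ with φ = 1 − x/a there: ∫₀ᵃ (1 − x/a)² dx = a/3, ∫₀ᵃ x²(1 − x/a)² dx = a³/30, ∫₀ᵃ x⁴(1 − x/a)² dx = a⁵/105.
Normalization: ∫|φ|² dx = 1.1000.
⟨x⟩ = 0.0000 and ⟨x²⟩ = 0.27225.
(Δx)² = 0.27225 − (0.0000)² = 0.27225.

0.272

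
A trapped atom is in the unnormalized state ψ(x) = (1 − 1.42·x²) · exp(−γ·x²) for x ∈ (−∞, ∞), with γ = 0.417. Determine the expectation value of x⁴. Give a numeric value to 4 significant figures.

13.08

⟨x⁴⟩ = ∫ x⁴·|ψ|² dx / ∫|ψ|² dx (integrals over the domain).
Expand each integrand as polynomial × e^(−2γx²) and use ∫x^(2j)·e^(−2γx²) dx = (2j−1)!!/(4γ)^j · √(π/(2γ)), odd powers → 0; here √(π/(2γ)) = 1.9408.
State is unnormalized: ∫|ψ|² dx = 2.8561, and ∫ψ*·x⁴·ψ dx = 37.362, so ⟨x⁴⟩ = 37.362 / 2.8561.
⟨x⁴⟩ = 13.081.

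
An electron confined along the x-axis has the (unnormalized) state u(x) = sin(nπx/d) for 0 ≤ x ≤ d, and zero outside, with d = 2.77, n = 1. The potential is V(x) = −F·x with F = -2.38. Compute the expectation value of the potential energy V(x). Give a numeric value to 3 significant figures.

⟨V⟩ = ∫ V(x)·|u|² dx / ∫|u|² dx.
With sin²θ = (1 − cos2θ)/2 on 0 ≤ x ≤ d: ∫sin²(nπx/d) dx = d/2, ∫x·sin²(nπx/d) dx = d²/4, ∫x²·sin²(nπx/d) dx = d³·(1/6 − 1/(4n²π²)); higher powers xᵏ the same way, integrating xᵏ·cos(2nπx/d) by parts.
State is unnormalized: ∫|u|² dx = 1.3850, and ∫u*·V(x)·u dx = 4.5654, so ⟨V⟩ = 4.5654 / 1.3850.
⟨V⟩ = 3.2963.

3.30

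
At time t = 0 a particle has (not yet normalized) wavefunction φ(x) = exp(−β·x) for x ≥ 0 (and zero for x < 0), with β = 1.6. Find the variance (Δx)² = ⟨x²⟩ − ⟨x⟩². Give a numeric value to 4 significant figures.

0.09766

Compute ⟨x⟩ and ⟨x²⟩ separately, then (Δx)² = ⟨x²⟩ − ⟨x⟩².
Every integrand reduces to terms xʲ·e^(−2βx) on [0, ∞); use ∫₀^∞ xʲ·e^(−2βx) dx = j!/(2β)^(j+1).
Normalization: ∫|φ|² dx = 0.31250.
⟨x⟩ = 0.31250 and ⟨x²⟩ = 0.19531.
(Δx)² = 0.19531 − (0.31250)² = 0.097656.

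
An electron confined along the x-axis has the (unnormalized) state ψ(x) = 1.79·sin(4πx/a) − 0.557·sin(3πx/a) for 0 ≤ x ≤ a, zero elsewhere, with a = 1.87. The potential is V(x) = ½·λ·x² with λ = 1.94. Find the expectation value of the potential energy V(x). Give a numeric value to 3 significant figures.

⟨V⟩ = ∫ V(x)·|ψ|² dx / ∫|ψ|² dx.
On 0 ≤ x ≤ a (j ≠ l): ∫sin²(jπx/a) dx = a/2, ∫sin(jπx/a)·sin(lπx/a) dx = 0; diagonal moments ∫x·sin²(jπx/a) dx = a²/4, ∫x²·sin²(jπx/a) dx = a³·(1/6 − 1/(4j²π²)); cross terms ∫x·sin(jπx/a)·sin(lπx/a) dx = 0 for j + l even and −4jla²/(π²(j² − l²)²) for j + l odd, ∫x²·sin(jπx/a)·sin(lπx/a) dx = (−1)^(j+l)·4jla³/(π²(j² − l²)²); higher powers the same way via product-to-sum and parts.
State is unnormalized: ∫|ψ|² dx = 3.2859, and ∫ψ*·V(x)·ψ dx = 4.9329, so ⟨V⟩ = 4.9329 / 3.2859.
⟨V⟩ = 1.5012.

1.50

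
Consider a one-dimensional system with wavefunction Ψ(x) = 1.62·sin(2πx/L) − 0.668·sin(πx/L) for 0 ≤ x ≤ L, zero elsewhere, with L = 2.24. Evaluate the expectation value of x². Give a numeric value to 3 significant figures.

2.22

⟨x²⟩ = ∫ x²·|Ψ|² dx / ∫|Ψ|² dx (integrals over the domain).
On 0 ≤ x ≤ L (j ≠ l): ∫sin²(jπx/L) dx = L/2, ∫sin(jπx/L)·sin(lπx/L) dx = 0; diagonal moments ∫x·sin²(jπx/L) dx = L²/4, ∫x²·sin²(jπx/L) dx = L³·(1/6 − 1/(4j²π²)); cross terms ∫x·sin(jπx/L)·sin(lπx/L) dx = 0 for j + l even and −4jlL²/(π²(j² − l²)²) for j + l odd, ∫x²·sin(jπx/L)·sin(lπx/L) dx = (−1)^(j+l)·4jlL³/(π²(j² − l²)²); higher powers the same way via product-to-sum and parts.
State is unnormalized: ∫|Ψ|² dx = 3.4391, and ∫Ψ*·x²·Ψ dx = 7.6290, so ⟨x²⟩ = 7.6290 / 3.4391.
⟨x²⟩ = 2.2183.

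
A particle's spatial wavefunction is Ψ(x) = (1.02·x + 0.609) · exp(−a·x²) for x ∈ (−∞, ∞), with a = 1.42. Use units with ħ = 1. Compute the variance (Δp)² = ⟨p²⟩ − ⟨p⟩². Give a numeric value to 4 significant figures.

2.359

Compute ⟨p⟩ and ⟨p²⟩ separately; (Δp)² = ⟨p²⟩ − ⟨p⟩².
Expand each integrand as polynomial × e^(−2ax²) and use ∫x^(2j)·e^(−2ax²) dx = (2j−1)!!/(4a)^j · √(π/(2a)), odd powers → 0; here √(π/(2a)) = 1.0518. Differentiate with the product rule, d/dx e^(−ax²) = −2ax·e^(−ax²).
Normalization: ∫|Ψ|² dx = 0.58273.
⟨p⟩ = 0.0000 and ⟨p²⟩ = 2.3589.
(Δp)² = 2.3589 − (0.0000)² = 2.3589.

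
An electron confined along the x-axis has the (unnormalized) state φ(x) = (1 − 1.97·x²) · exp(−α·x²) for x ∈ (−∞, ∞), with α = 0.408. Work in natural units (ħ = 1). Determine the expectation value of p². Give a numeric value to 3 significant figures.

p² φ = −ħ² d²φ/dx²; ⟨p²⟩ = −ħ² ∫ φ*·φ'' dx / ∫|φ|² dx.
Expand each integrand as polynomial × e^(−2αx²) and use ∫x^(2j)·e^(−2αx²) dx = (2j−1)!!/(4α)^j · √(π/(2α)), odd powers → 0; here √(π/(2α)) = 1.9621. Differentiate with the product rule, d/dx e^(−αx²) = −2αx·e^(−αx²).
State is unnormalized: ∫|φ|² dx = 5.8023, and ∫φ*·(−ħ² φ'') dx = 10.899, so ⟨p²⟩ = 10.899 / 5.8023.
⟨p²⟩ = 1.8784.

1.88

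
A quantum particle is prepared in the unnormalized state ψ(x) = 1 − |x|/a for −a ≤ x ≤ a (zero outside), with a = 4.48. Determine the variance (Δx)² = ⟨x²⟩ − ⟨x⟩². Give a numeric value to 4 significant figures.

Compute ⟨x⟩ and ⟨x²⟩ separately, then (Δx)² = ⟨x²⟩ − ⟨x⟩².
ψ is even, so ∫ over [−a, a] = 2∫₀ᵃ with ψ = 1 − x/a there: ∫₀ᵃ (1 − x/a)² dx = a/3, ∫₀ᵃ x²(1 − x/a)² dx = a³/30, ∫₀ᵃ x⁴(1 − x/a)² dx = a⁵/105.
Normalization: ∫|ψ|² dx = 2.9867.
⟨x⟩ = 0.0000 and ⟨x²⟩ = 2.0070.
(Δx)² = 2.0070 − (0.0000)² = 2.0070.

2.007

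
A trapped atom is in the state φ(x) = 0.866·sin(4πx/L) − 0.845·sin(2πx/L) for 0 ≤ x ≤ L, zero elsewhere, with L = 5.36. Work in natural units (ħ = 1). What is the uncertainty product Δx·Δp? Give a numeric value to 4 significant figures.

1.748

Δx = √(⟨x²⟩−⟨x⟩²), Δp = √(⟨p²⟩−⟨p⟩²).
On 0 ≤ x ≤ L (j ≠ l): ∫sin²(jπx/L) dx = L/2, ∫sin(jπx/L)·sin(lπx/L) dx = 0; diagonal moments ∫x·sin²(jπx/L) dx = L²/4, ∫x²·sin²(jπx/L) dx = L³·(1/6 − 1/(4j²π²)); cross terms ∫x·sin(jπx/L)·sin(lπx/L) dx = 0 for j + l even and −4jlL²/(π²(j² − l²)²) for j + l odd, ∫x²·sin(jπx/L)·sin(lπx/L) dx = (−1)^(j+l)·4jlL³/(π²(j² − l²)²); higher powers the same way via product-to-sum and parts. d²/dx² sin(jπx/L) = −(jπ/L)²·sin(jπx/L); on 0 ≤ x ≤ L, ∫sin²(jπx/L) dx = L/2 and ∫sin(jπx/L)·sin(lπx/L) dx = 0 for j ≠ l, so only diagonal terms survive in ∫|φ|² and ∫φ·φ″; ∫φ·φ′ dx = [φ²/2] between the walls = 0.
Normalization: ∫|φ|² dx = 3.9235.
⟨x⟩ = 2.6800, ⟨x²⟩ = 8.0591 ⇒ Δx = 0.93633.
⟨p⟩ = 0.0000, ⟨p²⟩ = 3.4859 ⇒ Δp = 1.8671.
Δx·Δp = 1.7482.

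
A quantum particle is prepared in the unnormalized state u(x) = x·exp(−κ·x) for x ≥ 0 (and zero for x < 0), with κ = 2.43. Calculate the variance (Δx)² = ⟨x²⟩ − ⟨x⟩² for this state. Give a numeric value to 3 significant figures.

0.127

Compute ⟨x⟩ and ⟨x²⟩ separately, then (Δx)² = ⟨x²⟩ − ⟨x⟩².
Every integrand reduces to terms xʲ·e^(−2κx) on [0, ∞); use ∫₀^∞ xʲ·e^(−2κx) dx = j!/(2κ)^(j+1).
Normalization: ∫|u|² dx = 0.017423.
⟨x⟩ = 0.61728 and ⟨x²⟩ = 0.50805.
(Δx)² = 0.50805 − (0.61728)² = 0.12701.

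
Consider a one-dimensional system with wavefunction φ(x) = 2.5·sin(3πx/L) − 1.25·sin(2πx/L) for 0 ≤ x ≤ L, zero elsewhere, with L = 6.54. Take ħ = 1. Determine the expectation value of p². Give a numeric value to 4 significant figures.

1.846

p² φ = −ħ² d²φ/dx²; ⟨p²⟩ = −ħ² ∫ φ*·φ'' dx / ∫|φ|² dx.
d²/dx² sin(jπx/L) = −(jπ/L)²·sin(jπx/L); on 0 ≤ x ≤ L, ∫sin²(jπx/L) dx = L/2 and ∫sin(jπx/L)·sin(lπx/L) dx = 0 for j ≠ l, so only diagonal terms survive in ∫|φ|² and ∫φ·φ″; ∫φ·φ′ dx = [φ²/2] between the walls = 0.
State is unnormalized: ∫|φ|² dx = 25.547, and ∫φ*·(−ħ² φ'') dx = 47.160, so ⟨p²⟩ = 47.160 / 25.547.
⟨p²⟩ = 1.8460.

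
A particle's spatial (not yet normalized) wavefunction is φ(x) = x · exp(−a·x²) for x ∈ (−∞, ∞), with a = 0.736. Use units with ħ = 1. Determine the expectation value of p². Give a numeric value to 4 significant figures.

p² φ = −ħ² d²φ/dx²; ⟨p²⟩ = −ħ² ∫ φ*·φ'' dx / ∫|φ|² dx.
Expand each integrand as polynomial × e^(−2ax²) and use ∫x^(2j)·e^(−2ax²) dx = (2j−1)!!/(4a)^j · √(π/(2a)), odd powers → 0; here √(π/(2a)) = 1.4609. Differentiate with the product rule, d/dx e^(−ax²) = −2ax·e^(−ax²).
State is unnormalized: ∫|φ|² dx = 0.49623, and ∫φ*·(−ħ² φ'') dx = 1.0957, so ⟨p²⟩ = 1.0957 / 0.49623.
⟨p²⟩ = 2.2080.

2.208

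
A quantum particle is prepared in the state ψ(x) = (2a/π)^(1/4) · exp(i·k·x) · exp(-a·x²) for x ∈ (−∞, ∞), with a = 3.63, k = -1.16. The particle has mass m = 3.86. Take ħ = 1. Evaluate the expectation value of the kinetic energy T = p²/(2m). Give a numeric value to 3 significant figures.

T = −(ħ²/2m) d²/dx², so ⟨T⟩ = −(ħ²/2m) ∫ ψ*·ψ'' dx; with m = 3.86.
Gaussian moments: ∫x^(2j)·e^(−2ax²) dx = (2j−1)!!/(4a)^j · √(π/(2a)), odd powers integrate to 0; here √(π/(2a)) = 0.65782. Derivatives: ψ′ = (ik − 2ax)·ψ, ψ″ = ((ik − 2ax)² − 2a)·ψ; the odd-in-x pieces drop out.
⟨T⟩ = 0.64451.

0.645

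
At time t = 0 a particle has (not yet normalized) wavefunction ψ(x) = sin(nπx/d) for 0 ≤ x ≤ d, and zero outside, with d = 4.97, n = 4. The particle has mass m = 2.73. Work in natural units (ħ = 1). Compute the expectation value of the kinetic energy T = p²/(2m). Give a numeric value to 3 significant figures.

T = −(ħ²/2m) d²/dx², so ⟨T⟩ = −(ħ²/2m) ∫ ψ*·ψ'' dx / ∫|ψ|² dx; with m = 2.73.
d/dx sin(nπx/d) = (nπ/d)·cos(nπx/d) and d²/dx² sin(nπx/d) = −(nπ/d)²·sin(nπx/d); on 0 ≤ x ≤ d, ∫sin²(nπx/d) dx = d/2 and ∫sin(nπx/d)·cos(nπx/d) dx = 0.
State is unnormalized: ∫|ψ|² dx = 2.4850, and ∫ψ*·(−ħ²/2m · ψ'') dx = 2.9096, so ⟨T⟩ = 2.9096 / 2.4850.
⟨T⟩ = 1.1709.

1.17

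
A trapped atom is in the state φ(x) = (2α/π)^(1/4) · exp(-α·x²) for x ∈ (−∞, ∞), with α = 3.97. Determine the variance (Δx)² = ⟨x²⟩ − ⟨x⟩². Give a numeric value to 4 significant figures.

0.06297

Compute ⟨x⟩ and ⟨x²⟩ separately, then (Δx)² = ⟨x²⟩ − ⟨x⟩².
Gaussian moments: ∫x^(2j)·e^(−2αx²) dx = (2j−1)!!/(4α)^j · √(π/(2α)), odd powers integrate to 0; here √(π/(2α)) = 0.62902.
⟨x⟩ = 0.0000 and ⟨x²⟩ = 0.062972.
(Δx)² = 0.062972 − (0.0000)² = 0.062972.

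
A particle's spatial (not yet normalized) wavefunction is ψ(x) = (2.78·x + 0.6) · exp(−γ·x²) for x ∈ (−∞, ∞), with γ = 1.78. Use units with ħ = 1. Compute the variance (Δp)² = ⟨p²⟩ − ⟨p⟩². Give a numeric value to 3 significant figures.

4.45

Compute ⟨p⟩ and ⟨p²⟩ separately; (Δp)² = ⟨p²⟩ − ⟨p⟩².
Expand each integrand as polynomial × e^(−2γx²) and use ∫x^(2j)·e^(−2γx²) dx = (2j−1)!!/(4γ)^j · √(π/(2γ)), odd powers → 0; here √(π/(2γ)) = 0.93940. Differentiate with the product rule, d/dx e^(−γx²) = −2γx·e^(−γx²).
Normalization: ∫|ψ|² dx = 1.3579.
⟨p⟩ = 0.0000 and ⟨p²⟩ = 4.4534.
(Δp)² = 4.4534 − (0.0000)² = 4.4534.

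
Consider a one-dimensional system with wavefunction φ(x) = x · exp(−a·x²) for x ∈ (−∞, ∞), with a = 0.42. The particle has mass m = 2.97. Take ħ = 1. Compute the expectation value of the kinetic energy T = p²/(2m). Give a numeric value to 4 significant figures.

T = −(ħ²/2m) d²/dx², so ⟨T⟩ = −(ħ²/2m) ∫ φ*·φ'' dx / ∫|φ|² dx; with m = 2.97.
Expand each integrand as polynomial × e^(−2ax²) and use ∫x^(2j)·e^(−2ax²) dx = (2j−1)!!/(4a)^j · √(π/(2a)), odd powers → 0; here √(π/(2a)) = 1.9339. Differentiate with the product rule, d/dx e^(−ax²) = −2ax·e^(−ax²).
State is unnormalized: ∫|φ|² dx = 1.1511, and ∫φ*·(−ħ²/2m · φ'') dx = 0.24418, so ⟨T⟩ = 0.24418 / 1.1511.
⟨T⟩ = 0.21212.

0.2121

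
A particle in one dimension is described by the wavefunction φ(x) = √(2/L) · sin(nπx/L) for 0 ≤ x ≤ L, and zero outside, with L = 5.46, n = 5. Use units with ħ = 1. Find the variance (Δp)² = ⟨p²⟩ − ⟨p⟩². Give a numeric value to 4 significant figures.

Compute ⟨p⟩ and ⟨p²⟩ separately; (Δp)² = ⟨p²⟩ − ⟨p⟩².
d/dx sin(nπx/L) = (nπ/L)·cos(nπx/L) and d²/dx² sin(nπx/L) = −(nπ/L)²·sin(nπx/L); on 0 ≤ x ≤ L, ∫sin²(nπx/L) dx = L/2 and ∫sin(nπx/L)·cos(nπx/L) dx = 0.
⟨p⟩ = 0.0000 and ⟨p²⟩ = 8.2766.
(Δp)² = 8.2766 − (0.0000)² = 8.2766.

8.277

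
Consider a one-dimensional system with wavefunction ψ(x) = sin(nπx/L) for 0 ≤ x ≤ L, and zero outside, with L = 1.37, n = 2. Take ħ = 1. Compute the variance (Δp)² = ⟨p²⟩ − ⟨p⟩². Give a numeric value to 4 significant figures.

21.03

Compute ⟨p⟩ and ⟨p²⟩ separately; (Δp)² = ⟨p²⟩ − ⟨p⟩².
d/dx sin(nπx/L) = (nπ/L)·cos(nπx/L) and d²/dx² sin(nπx/L) = −(nπ/L)²·sin(nπx/L); on 0 ≤ x ≤ L, ∫sin²(nπx/L) dx = L/2 and ∫sin(nπx/L)·cos(nπx/L) dx = 0.
Normalization: ∫|ψ|² dx = 0.68500.
⟨p⟩ = 0.0000 and ⟨p²⟩ = 21.034.
(Δp)² = 21.034 − (0.0000)² = 21.034.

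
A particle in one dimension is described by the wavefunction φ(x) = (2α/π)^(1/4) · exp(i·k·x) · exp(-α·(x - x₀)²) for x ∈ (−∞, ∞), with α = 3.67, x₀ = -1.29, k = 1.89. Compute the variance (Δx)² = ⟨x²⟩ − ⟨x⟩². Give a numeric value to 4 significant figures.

0.06812

Compute ⟨x⟩ and ⟨x²⟩ separately, then (Δx)² = ⟨x²⟩ − ⟨x⟩².
Gaussian moments (u = x − x₀): ∫u^(2j)·e^(−2αu²) du = (2j−1)!!/(4α)^j · √(π/(2α)), odd powers integrate to 0; here √(π/(2α)) = 0.65422.
⟨x⟩ = -1.2900 and ⟨x²⟩ = 1.7322.
(Δx)² = 1.7322 − (-1.2900)² = 0.068120.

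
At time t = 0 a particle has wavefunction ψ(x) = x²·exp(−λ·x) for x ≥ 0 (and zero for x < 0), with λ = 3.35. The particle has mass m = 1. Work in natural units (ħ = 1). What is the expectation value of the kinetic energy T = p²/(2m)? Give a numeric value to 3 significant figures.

T = −(ħ²/2m) d²/dx², so ⟨T⟩ = −(ħ²/2m) ∫ ψ*·ψ'' dx / ∫|ψ|² dx; with m = 1.
Differentiate x²·exp(−λ·x) with the product rule; every integrand then reduces to terms xʲ·e^(−2λx) on [0, ∞), with ∫₀^∞ xʲ·e^(−2λx) dx = j!/(2λ)^(j+1).
State is unnormalized: ∫|ψ|² dx = 0.0017776, and ∫ψ*·(−ħ²/2m · ψ'') dx = 0.0033249, so ⟨T⟩ = 0.0033249 / 0.0017776.
⟨T⟩ = 1.8704.

1.87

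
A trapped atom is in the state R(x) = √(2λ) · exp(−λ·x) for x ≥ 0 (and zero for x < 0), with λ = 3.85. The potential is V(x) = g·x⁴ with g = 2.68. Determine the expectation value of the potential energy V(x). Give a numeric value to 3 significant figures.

⟨V⟩ = ∫ V(x)·|R|² dx.
Every integrand reduces to terms xʲ·e^(−2λx) on [0, ∞); use ∫₀^∞ xʲ·e^(−2λx) dx = j!/(2λ)^(j+1).
⟨V⟩ = 0.018297.

0.0183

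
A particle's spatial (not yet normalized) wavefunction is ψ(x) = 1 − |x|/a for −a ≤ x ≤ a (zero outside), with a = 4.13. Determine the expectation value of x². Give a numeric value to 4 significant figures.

1.706

⟨x²⟩ = ∫ x²·|ψ|² dx / ∫|ψ|² dx (integrals over the domain).
ψ is even, so ∫ over [−a, a] = 2∫₀ᵃ with ψ = 1 − x/a there: ∫₀ᵃ (1 − x/a)² dx = a/3, ∫₀ᵃ x²(1 − x/a)² dx = a³/30, ∫₀ᵃ x⁴(1 − x/a)² dx = a⁵/105.
State is unnormalized: ∫|ψ|² dx = 2.7533, and ∫ψ*·x²·ψ dx = 4.6963, so ⟨x²⟩ = 4.6963 / 2.7533.
⟨x²⟩ = 1.7057.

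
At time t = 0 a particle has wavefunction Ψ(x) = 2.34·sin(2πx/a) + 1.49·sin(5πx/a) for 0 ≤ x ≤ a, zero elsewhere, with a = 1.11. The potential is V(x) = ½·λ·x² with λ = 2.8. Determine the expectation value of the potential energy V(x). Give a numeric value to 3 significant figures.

⟨V⟩ = ∫ V(x)·|Ψ|² dx / ∫|Ψ|² dx.
On 0 ≤ x ≤ a (j ≠ l): ∫sin²(jπx/a) dx = a/2, ∫sin(jπx/a)·sin(lπx/a) dx = 0; diagonal moments ∫x·sin²(jπx/a) dx = a²/4, ∫x²·sin²(jπx/a) dx = a³·(1/6 − 1/(4j²π²)); cross terms ∫x·sin(jπx/a)·sin(lπx/a) dx = 0 for j + l even and −4jla²/(π²(j² − l²)²) for j + l odd, ∫x²·sin(jπx/a)·sin(lπx/a) dx = (−1)^(j+l)·4jla³/(π²(j² − l²)²); higher powers the same way via product-to-sum and parts.
State is unnormalized: ∫|Ψ|² dx = 4.2711, and ∫Ψ*·V(x)·Ψ dx = 2.2624, so ⟨V⟩ = 2.2624 / 4.2711.
⟨V⟩ = 0.52970.

0.530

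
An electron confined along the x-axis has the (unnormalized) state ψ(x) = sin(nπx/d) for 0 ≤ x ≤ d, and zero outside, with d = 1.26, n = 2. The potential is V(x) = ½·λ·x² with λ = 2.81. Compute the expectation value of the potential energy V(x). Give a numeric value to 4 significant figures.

⟨V⟩ = ∫ V(x)·|ψ|² dx / ∫|ψ|² dx.
With sin²θ = (1 − cos2θ)/2 on 0 ≤ x ≤ d: ∫sin²(nπx/d) dx = d/2, ∫x·sin²(nπx/d) dx = d²/4, ∫x²·sin²(nπx/d) dx = d³·(1/6 − 1/(4n²π²)); higher powers xᵏ the same way, integrating xᵏ·cos(2nπx/d) by parts.
State is unnormalized: ∫|ψ|² dx = 0.63000, and ∫ψ*·V(x)·ψ dx = 0.45062, so ⟨V⟩ = 0.45062 / 0.63000.
⟨V⟩ = 0.71528.

0.7153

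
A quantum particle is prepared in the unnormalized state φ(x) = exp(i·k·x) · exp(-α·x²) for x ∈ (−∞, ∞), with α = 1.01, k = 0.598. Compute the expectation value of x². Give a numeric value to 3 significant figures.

0.248

⟨x²⟩ = ∫ x²·|φ|² dx / ∫|φ|² dx (integrals over the domain).
Gaussian moments: ∫x^(2j)·e^(−2αx²) dx = (2j−1)!!/(4α)^j · √(π/(2α)), odd powers integrate to 0; here √(π/(2α)) = 1.2471.
State is unnormalized: ∫|φ|² dx = 1.2471, and ∫φ*·x²·φ dx = 0.30869, so ⟨x²⟩ = 0.30869 / 1.2471.
⟨x²⟩ = 0.24752.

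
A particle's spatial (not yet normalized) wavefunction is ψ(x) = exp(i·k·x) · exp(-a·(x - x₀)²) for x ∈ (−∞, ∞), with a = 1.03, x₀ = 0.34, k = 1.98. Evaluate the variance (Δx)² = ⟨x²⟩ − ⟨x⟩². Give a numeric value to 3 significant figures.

Compute ⟨x⟩ and ⟨x²⟩ separately, then (Δx)² = ⟨x²⟩ − ⟨x⟩².
Gaussian moments (u = x − x₀): ∫u^(2j)·e^(−2au²) du = (2j−1)!!/(4a)^j · √(π/(2a)), odd powers integrate to 0; here √(π/(2a)) = 1.2349.
Normalization: ∫|ψ|² dx = 1.2349.
⟨x⟩ = 0.34000 and ⟨x²⟩ = 0.35832.
(Δx)² = 0.35832 − (0.34000)² = 0.24272.

0.243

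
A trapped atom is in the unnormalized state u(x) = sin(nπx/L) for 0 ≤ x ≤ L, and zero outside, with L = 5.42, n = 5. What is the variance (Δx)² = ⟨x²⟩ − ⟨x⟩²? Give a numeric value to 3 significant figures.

2.39

Compute ⟨x⟩ and ⟨x²⟩ separately, then (Δx)² = ⟨x²⟩ − ⟨x⟩².
With sin²θ = (1 − cos2θ)/2 on 0 ≤ x ≤ L: ∫sin²(nπx/L) dx = L/2, ∫x·sin²(nπx/L) dx = L²/4, ∫x²·sin²(nπx/L) dx = L³·(1/6 − 1/(4n²π²)); higher powers xᵏ the same way, integrating xᵏ·cos(2nπx/L) by parts.
Normalization: ∫|u|² dx = 2.7100.
⟨x⟩ = 2.7100 and ⟨x²⟩ = 9.7326.
(Δx)² = 9.7326 − (2.7100)² = 2.3885.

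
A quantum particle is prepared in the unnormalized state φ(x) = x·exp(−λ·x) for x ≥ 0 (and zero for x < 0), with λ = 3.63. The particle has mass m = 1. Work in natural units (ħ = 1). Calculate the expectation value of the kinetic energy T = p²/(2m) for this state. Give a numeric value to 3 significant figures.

6.59

T = −(ħ²/2m) d²/dx², so ⟨T⟩ = −(ħ²/2m) ∫ φ*·φ'' dx / ∫|φ|² dx; with m = 1.
Differentiate x·exp(−λ·x) with the product rule; every integrand then reduces to terms xʲ·e^(−2λx) on [0, ∞), with ∫₀^∞ xʲ·e^(−2λx) dx = j!/(2λ)^(j+1).
State is unnormalized: ∫|φ|² dx = 0.0052266, and ∫φ*·(−ħ²/2m · φ'') dx = 0.034435, so ⟨T⟩ = 0.034435 / 0.0052266.
⟨T⟩ = 6.5885.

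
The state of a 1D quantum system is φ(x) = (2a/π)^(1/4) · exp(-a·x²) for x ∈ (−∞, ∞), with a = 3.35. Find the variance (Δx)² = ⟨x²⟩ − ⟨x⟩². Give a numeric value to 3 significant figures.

Compute ⟨x⟩ and ⟨x²⟩ separately, then (Δx)² = ⟨x²⟩ − ⟨x⟩².
Gaussian moments: ∫x^(2j)·e^(−2ax²) dx = (2j−1)!!/(4a)^j · √(π/(2a)), odd powers integrate to 0; here √(π/(2a)) = 0.68476.
⟨x⟩ = 0.0000 and ⟨x²⟩ = 0.074627.
(Δx)² = 0.074627 − (0.0000)² = 0.074627.

0.0746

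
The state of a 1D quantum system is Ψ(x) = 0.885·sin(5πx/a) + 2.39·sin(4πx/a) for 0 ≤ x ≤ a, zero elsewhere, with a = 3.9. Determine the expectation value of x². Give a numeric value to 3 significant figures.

⟨x²⟩ = ∫ x²·|Ψ|² dx / ∫|Ψ|² dx (integrals over the domain).
On 0 ≤ x ≤ a (j ≠ l): ∫sin²(jπx/a) dx = a/2, ∫sin(jπx/a)·sin(lπx/a) dx = 0; diagonal moments ∫x·sin²(jπx/a) dx = a²/4, ∫x²·sin²(jπx/a) dx = a³·(1/6 − 1/(4j²π²)); cross terms ∫x·sin(jπx/a)·sin(lπx/a) dx = 0 for j + l even and −4jla²/(π²(j² − l²)²) for j + l odd, ∫x²·sin(jπx/a)·sin(lπx/a) dx = (−1)^(j+l)·4jla³/(π²(j² − l²)²); higher powers the same way via product-to-sum and parts.
State is unnormalized: ∫|Ψ|² dx = 12.666, and ∫Ψ*·x²·Ψ dx = 38.521, so ⟨x²⟩ = 38.521 / 12.666.
⟨x²⟩ = 3.0413.

3.04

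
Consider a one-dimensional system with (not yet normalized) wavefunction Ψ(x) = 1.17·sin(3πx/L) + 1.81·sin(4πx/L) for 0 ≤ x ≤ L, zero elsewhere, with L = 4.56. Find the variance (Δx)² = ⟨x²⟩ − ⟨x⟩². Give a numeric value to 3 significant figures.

Compute ⟨x⟩ and ⟨x²⟩ separately, then (Δx)² = ⟨x²⟩ − ⟨x⟩².
On 0 ≤ x ≤ L (j ≠ l): ∫sin²(jπx/L) dx = L/2, ∫sin(jπx/L)·sin(lπx/L) dx = 0; diagonal moments ∫x·sin²(jπx/L) dx = L²/4, ∫x²·sin²(jπx/L) dx = L³·(1/6 − 1/(4j²π²)); cross terms ∫x·sin(jπx/L)·sin(lπx/L) dx = 0 for j + l even and −4jlL²/(π²(j² − l²)²) for j + l odd, ∫x²·sin(jπx/L)·sin(lπx/L) dx = (−1)^(j+l)·4jlL³/(π²(j² − l²)²); higher powers the same way via product-to-sum and parts.
Normalization: ∫|Ψ|² dx = 10.591.
⟨x⟩ = 1.4546 and ⟨x²⟩ = 3.0866.
(Δx)² = 3.0866 − (1.4546)² = 0.97063.

0.971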